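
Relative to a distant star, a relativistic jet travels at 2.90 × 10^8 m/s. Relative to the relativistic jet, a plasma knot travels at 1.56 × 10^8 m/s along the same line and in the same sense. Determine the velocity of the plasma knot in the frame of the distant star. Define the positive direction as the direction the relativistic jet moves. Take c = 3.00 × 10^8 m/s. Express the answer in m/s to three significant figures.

2.97 × 10^8 m/s

In units of c (dividing by 3.00 × 10^8 m/s): v = 0.967, u' = 0.520.
u = (u' + v)/(1 + u'v/c²):
u = (0.520 + 0.967) / (1 + 0.520·0.967) = 1.4867/1.5027 = 0.9894
(Galilean addition would give +1.487c, exceeding c.)
Converting back: u = 0.9894 × 3.00 × 10^8 m/s.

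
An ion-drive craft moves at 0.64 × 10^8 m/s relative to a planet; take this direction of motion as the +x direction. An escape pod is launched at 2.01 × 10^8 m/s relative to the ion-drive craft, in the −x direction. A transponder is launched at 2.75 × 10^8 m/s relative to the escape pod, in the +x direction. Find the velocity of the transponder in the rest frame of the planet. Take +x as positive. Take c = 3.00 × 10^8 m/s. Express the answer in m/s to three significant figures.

Apply u = (u' + v)/(1 + u'v/c²) successively, working outward toward the planet.
(Dividing each given speed by c = 3.00 × 10^8 m/s to work in units of c.)
Start: velocity of the ion-drive craft relative to the planet = 0.2133c.
Compose with the escape pod (u' = -0.670 in the ion-drive craft frame): u_1 = (-0.670 + 0.213) / (1 + (-0.670)·0.213) = -0.4567/0.8571 = -0.5328.
Compose with the transponder (u' = 0.917 in the escape pod frame): u_2 = (0.917 + (-0.533)) / (1 + 0.917·(-0.533)) = 0.3838/0.5116 = 0.7503.
So u = 0.7503 × 3.00 × 10^8 m/s.

+2.25 × 10^8 m/s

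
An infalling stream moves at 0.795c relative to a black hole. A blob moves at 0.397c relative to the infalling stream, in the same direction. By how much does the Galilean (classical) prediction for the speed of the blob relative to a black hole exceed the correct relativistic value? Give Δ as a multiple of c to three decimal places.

Galilean: u_cl = 0.397 + 0.795 = 1.1920.
Relativistic: u_rel = (0.397 + 0.795) / (1 + 0.397·0.795) = 1.1920/1.3156 = 0.9060.
Δ = 1.1920 − 0.9060 = 0.2860.
(The classical prediction exceeds c; the relativistic result does not.)

Δ = 0.286c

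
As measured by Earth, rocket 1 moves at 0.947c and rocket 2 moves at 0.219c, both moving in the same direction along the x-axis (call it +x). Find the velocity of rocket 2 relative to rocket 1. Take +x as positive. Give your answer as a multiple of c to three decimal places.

-0.918c

β_A = 0.947, β_B = 0.219.
Transform to A's frame with the inverse velocity-addition law: u' = (u − v)/(1 − uv/c²), taking u = β_B and v = β_A.
u' = (0.219 − 0.947) / (1 − (0.947)(0.219)) = -0.7280/0.7926 = -0.9185.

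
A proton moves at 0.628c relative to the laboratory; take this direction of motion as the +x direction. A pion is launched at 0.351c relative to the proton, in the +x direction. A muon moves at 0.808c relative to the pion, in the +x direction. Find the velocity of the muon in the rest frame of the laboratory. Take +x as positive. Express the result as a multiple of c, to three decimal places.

0.977c

Apply u = (u' + v)/(1 + u'v/c²) successively, working outward toward the laboratory.
Start: velocity of the proton relative to the laboratory = 0.6280c.
Compose with the pion (u' = 0.351 in the proton frame): u_1 = (0.351 + 0.628) / (1 + 0.351·0.628) = 0.9790/1.2204 = 0.8022.
Compose with the muon (u' = 0.808 in the pion frame): u_2 = (0.808 + 0.802) / (1 + 0.808·0.802) = 1.6102/1.6482 = 0.9770.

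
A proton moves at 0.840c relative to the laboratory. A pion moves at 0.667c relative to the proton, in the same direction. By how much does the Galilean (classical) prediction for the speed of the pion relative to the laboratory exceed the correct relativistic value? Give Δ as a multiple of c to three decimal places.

Δ = 0.541c

Galilean: u_cl = 0.667 + 0.840 = 1.5070.
Relativistic: u_rel = (0.667 + 0.840) / (1 + 0.667·0.840) = 1.5070/1.5603 = 0.9659.
Δ = 1.5070 − 0.9659 = 0.5411.
(The classical prediction exceeds c; the relativistic result does not.)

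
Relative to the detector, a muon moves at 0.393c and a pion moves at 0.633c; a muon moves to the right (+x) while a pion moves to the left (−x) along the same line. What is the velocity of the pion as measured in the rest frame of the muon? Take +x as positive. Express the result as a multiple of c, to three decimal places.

β_A = 0.393, β_B = -0.633.
Transform to A's frame with the inverse velocity-addition law: u' = (u − v)/(1 − uv/c²), taking u = β_B and v = β_A.
u' = (-0.633 − 0.393) / (1 − (0.393)(-0.633)) = -1.0260/1.2488 = -0.8216.

-0.822c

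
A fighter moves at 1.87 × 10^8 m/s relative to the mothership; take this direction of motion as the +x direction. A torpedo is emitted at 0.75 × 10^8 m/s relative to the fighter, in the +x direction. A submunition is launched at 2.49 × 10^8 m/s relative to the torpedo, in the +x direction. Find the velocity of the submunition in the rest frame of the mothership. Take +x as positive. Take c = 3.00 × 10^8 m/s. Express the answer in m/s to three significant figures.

2.92 × 10^8 m/s

Apply u = (u' + v)/(1 + u'v/c²) successively, working outward toward the mothership.
(Dividing each given speed by c = 3.00 × 10^8 m/s to work in units of c.)
Start: velocity of the fighter relative to the mothership = 0.6233c.
Compose with the torpedo (u' = 0.250 in the fighter frame): u_1 = (0.250 + 0.623) / (1 + 0.250·0.623) = 0.8733/1.1558 = 0.7556.
Compose with the submunition (u' = 0.830 in the torpedo frame): u_2 = (0.830 + 0.756) / (1 + 0.830·0.756) = 1.5856/1.6271 = 0.9745.
So u = 0.9745 × 3.00 × 10^8 m/s.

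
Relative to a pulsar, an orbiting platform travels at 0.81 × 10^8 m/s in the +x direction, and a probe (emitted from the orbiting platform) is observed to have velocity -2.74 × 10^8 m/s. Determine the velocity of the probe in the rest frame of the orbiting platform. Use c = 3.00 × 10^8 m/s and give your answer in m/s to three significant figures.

-2.85 × 10^8 m/s

v = 0.270c, u = -0.913c.
Invert the composition law: u' = (u − v)/(1 − uv/c²).
u' = (-0.913 − 0.270) / (1 − (-0.913)(0.270)) = -1.1833/1.2466 = -0.9492.
u' = -0.9492 × 3.00 × 10^8 m/s.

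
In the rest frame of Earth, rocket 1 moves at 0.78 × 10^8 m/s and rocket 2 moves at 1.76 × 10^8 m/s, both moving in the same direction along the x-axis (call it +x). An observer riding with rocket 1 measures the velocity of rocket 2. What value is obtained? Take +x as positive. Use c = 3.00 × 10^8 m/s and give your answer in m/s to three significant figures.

β_A = 0.260, β_B = 0.587 (dividing each by c = 3.00 × 10^8 m/s).
Transform to A's frame with the inverse velocity-addition law: u' = (u − v)/(1 − uv/c²), taking u = β_B and v = β_A.
u' = (0.587 − 0.260) / (1 − (0.260)(0.587)) = 0.3267/0.8475 = 0.3855.
u' = 0.3855 × 3.00 × 10^8 m/s.

+1.16 × 10^8 m/s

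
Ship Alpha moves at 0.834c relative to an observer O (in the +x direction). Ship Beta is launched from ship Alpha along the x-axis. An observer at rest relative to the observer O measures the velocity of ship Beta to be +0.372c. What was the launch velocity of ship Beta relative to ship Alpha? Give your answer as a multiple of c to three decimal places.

Invert the composition law: u' = (u − v)/(1 − uv/c²).
u' = (0.372 − 0.834) / (1 − (0.372)(0.834)) = -0.4620/0.6898 = -0.6698.

-0.670c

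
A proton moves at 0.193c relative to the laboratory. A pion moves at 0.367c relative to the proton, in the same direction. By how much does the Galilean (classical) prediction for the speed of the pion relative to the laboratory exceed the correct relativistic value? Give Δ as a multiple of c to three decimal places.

Δ = 0.037c

Galilean: u_cl = 0.367 + 0.193 = 0.5600.
Relativistic: u_rel = (0.367 + 0.193) / (1 + 0.367·0.193) = 0.5600/1.0708 = 0.5230.
Δ = 0.5600 − 0.5230 = 0.0370.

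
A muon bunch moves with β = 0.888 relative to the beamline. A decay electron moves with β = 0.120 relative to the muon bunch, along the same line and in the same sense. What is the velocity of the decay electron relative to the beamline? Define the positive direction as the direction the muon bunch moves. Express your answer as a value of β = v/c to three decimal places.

With v = 0.888 and u' = 0.120 (in units of c),
u = (u' + v)/(1 + u'v/c²):
u = (0.120 + 0.888) / (1 + 0.120·0.888) = 1.0080/1.1066 = 0.9109
(Galilean addition would give +1.008c, exceeding c.)

β = 0.911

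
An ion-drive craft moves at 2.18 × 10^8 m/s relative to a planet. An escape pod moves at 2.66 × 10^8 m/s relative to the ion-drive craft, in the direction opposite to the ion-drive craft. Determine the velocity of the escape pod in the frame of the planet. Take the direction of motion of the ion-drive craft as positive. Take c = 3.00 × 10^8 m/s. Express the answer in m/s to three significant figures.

In units of c (dividing by 3.00 × 10^8 m/s): v = 0.727, u' = -0.887.
u = (u' + v)/(1 + u'v/c²):
u = (-0.887 + 0.727) / (1 + (-0.887)·0.727) = -0.1600/0.3557 = -0.4498
(Galilean addition would give -0.160c.)
Converting back: u = -0.4498 × 3.00 × 10^8 m/s.

-1.35 × 10^8 m/s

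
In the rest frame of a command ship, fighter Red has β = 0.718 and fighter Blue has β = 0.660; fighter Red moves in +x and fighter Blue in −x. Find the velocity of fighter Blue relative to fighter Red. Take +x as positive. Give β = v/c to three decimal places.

β = -0.935

β_A = 0.718, β_B = -0.660.
Transform to A's frame with the inverse velocity-addition law: u' = (u − v)/(1 − uv/c²), taking u = β_B and v = β_A.
u' = (-0.660 − 0.718) / (1 − (0.718)(-0.660)) = -1.3780/1.4739 = -0.9349.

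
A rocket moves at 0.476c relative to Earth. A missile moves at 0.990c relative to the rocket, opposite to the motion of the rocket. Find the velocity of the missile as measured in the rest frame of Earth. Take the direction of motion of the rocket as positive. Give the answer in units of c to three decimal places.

With v = 0.476 and u' = -0.990 (in units of c),
u = (u' + v)/(1 + u'v/c²):
u = (-0.990 + 0.476) / (1 + (-0.990)·0.476) = -0.5140/0.5288 = -0.9721

-0.972c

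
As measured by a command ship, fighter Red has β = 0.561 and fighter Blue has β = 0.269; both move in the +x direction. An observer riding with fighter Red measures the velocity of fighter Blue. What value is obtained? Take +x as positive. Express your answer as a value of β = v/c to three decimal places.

β_A = 0.561, β_B = 0.269.
Transform to A's frame with the inverse velocity-addition law: u' = (u − v)/(1 − uv/c²), taking u = β_B and v = β_A.
u' = (0.269 − 0.561) / (1 − (0.561)(0.269)) = -0.2920/0.8491 = -0.3439.

β = -0.344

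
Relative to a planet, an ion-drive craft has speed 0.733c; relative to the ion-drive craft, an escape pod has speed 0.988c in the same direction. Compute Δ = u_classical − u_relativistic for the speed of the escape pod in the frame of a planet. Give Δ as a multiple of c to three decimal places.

Δ = 0.723c

Galilean: u_cl = 0.988 + 0.733 = 1.7210.
Relativistic: u_rel = (0.988 + 0.733) / (1 + 0.988·0.733) = 1.7210/1.7242 = 0.9981.
Δ = 1.7210 − 0.9981 = 0.7229.
(The classical prediction exceeds c; the relativistic result does not.)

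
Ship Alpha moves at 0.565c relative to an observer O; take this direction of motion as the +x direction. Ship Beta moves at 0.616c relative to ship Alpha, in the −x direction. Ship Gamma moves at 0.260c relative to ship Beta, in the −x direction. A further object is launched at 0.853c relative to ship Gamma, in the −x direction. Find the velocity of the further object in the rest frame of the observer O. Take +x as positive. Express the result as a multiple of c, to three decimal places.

Apply u = (u' + v)/(1 + u'v/c²) successively, working outward toward the observer O.
Start: velocity of ship Alpha relative to the observer O = 0.5650c.
Compose with ship Beta (u' = -0.616 in ship Alpha frame): u_1 = (-0.616 + 0.565) / (1 + (-0.616)·0.565) = -0.0510/0.6520 = -0.0782.
Compose with ship Gamma (u' = -0.260 in ship Beta frame): u_2 = (-0.260 + (-0.078)) / (1 + (-0.260)·(-0.078)) = -0.3382/1.0203 = -0.3315.
Compose with the further object (u' = -0.853 in ship Gamma frame): u_3 = (-0.853 + (-0.331)) / (1 + (-0.853)·(-0.331)) = -1.1845/1.2828 = -0.9234.

-0.923c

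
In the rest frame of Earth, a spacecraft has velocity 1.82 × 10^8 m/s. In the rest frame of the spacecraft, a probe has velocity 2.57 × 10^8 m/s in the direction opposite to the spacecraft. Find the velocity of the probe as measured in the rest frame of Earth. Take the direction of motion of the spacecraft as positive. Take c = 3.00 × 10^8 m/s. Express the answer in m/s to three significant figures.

-1.56 × 10^8 m/s

In units of c (dividing by 3.00 × 10^8 m/s): v = 0.607, u' = -0.857.
u = (u' + v)/(1 + u'v/c²):
u = (-0.857 + 0.607) / (1 + (-0.857)·0.607) = -0.2500/0.4803 = -0.5205
(Galilean addition would give -0.250c.)
Converting back: u = -0.5205 × 3.00 × 10^8 m/s.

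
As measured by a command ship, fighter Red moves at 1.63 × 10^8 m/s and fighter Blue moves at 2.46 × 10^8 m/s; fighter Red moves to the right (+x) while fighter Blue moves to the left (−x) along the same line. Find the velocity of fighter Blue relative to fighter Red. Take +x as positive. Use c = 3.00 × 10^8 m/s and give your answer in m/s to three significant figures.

β_A = 0.543, β_B = -0.820 (dividing each by c = 3.00 × 10^8 m/s).
Transform to A's frame with the inverse velocity-addition law: u' = (u − v)/(1 − uv/c²), taking u = β_B and v = β_A.
u' = (-0.820 − 0.543) / (1 − (0.543)(-0.820)) = -1.3633/1.4455 = -0.9431.
u' = -0.9431 × 3.00 × 10^8 m/s.

-2.83 × 10^8 m/s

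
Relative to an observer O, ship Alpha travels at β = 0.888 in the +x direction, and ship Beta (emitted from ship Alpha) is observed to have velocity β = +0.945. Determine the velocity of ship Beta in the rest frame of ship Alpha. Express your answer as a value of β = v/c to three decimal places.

Invert the composition law: u' = (u − v)/(1 − uv/c²).
u' = (0.945 − 0.888) / (1 − (0.945)(0.888)) = 0.0570/0.1608 = 0.3544.

β = +0.354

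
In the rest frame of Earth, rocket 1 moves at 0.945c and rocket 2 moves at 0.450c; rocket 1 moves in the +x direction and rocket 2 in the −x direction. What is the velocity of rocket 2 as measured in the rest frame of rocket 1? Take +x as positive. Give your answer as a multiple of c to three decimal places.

-0.979c

β_A = 0.945, β_B = -0.450.
Transform to A's frame with the inverse velocity-addition law: u' = (u − v)/(1 − uv/c²), taking u = β_B and v = β_A.
u' = (-0.450 − 0.945) / (1 − (0.945)(-0.450)) = -1.3950/1.4252 = -0.9788.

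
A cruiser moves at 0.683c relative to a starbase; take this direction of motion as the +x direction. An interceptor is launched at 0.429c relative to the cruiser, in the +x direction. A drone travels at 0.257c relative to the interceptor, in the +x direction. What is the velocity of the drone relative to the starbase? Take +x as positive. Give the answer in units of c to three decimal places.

Apply u = (u' + v)/(1 + u'v/c²) successively, working outward toward the starbase.
Start: velocity of the cruiser relative to the starbase = 0.6830c.
Compose with the interceptor (u' = 0.429 in the cruiser frame): u_1 = (0.429 + 0.683) / (1 + 0.429·0.683) = 1.1120/1.2930 = 0.8600.
Compose with the drone (u' = 0.257 in the interceptor frame): u_2 = (0.257 + 0.860) / (1 + 0.257·0.860) = 1.1170/1.2210 = 0.9148.

0.915c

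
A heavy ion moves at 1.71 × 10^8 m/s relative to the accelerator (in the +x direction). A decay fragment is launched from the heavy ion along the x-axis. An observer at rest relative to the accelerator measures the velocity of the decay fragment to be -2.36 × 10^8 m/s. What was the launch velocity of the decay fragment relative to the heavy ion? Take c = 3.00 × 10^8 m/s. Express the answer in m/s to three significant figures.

v = 0.570c, u = -0.787c.
Invert the composition law: u' = (u − v)/(1 − uv/c²).
u' = (-0.787 − 0.570) / (1 − (-0.787)(0.570)) = -1.3567/1.4484 = -0.9367.
u' = -0.9367 × 3.00 × 10^8 m/s.

-2.81 × 10^8 m/s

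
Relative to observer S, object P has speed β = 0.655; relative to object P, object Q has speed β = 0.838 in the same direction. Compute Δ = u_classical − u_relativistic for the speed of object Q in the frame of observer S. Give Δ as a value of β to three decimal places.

Galilean: u_cl = 0.838 + 0.655 = 1.4930.
Relativistic: u_rel = (0.838 + 0.655) / (1 + 0.838·0.655) = 1.4930/1.5489 = 0.9639.
Δ = 1.4930 − 0.9639 = 0.5291.
(The classical prediction exceeds c; the relativistic result does not.)

Δ = 0.529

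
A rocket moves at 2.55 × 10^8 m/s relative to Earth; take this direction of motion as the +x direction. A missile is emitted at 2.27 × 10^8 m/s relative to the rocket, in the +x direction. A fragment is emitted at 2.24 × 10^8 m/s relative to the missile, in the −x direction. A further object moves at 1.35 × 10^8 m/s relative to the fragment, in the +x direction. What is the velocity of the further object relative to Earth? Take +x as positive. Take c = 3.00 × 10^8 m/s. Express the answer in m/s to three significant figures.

+2.83 × 10^8 m/s

Apply u = (u' + v)/(1 + u'v/c²) successively, working outward toward Earth.
(Dividing each given speed by c = 3.00 × 10^8 m/s to work in units of c.)
Start: velocity of the rocket relative to Earth = 0.8500c.
Compose with the missile (u' = 0.757 in the rocket frame): u_1 = (0.757 + 0.850) / (1 + 0.757·0.850) = 1.6067/1.6432 = 0.9778.
Compose with the fragment (u' = -0.747 in the missile frame): u_2 = (-0.747 + 0.978) / (1 + (-0.747)·0.978) = 0.2311/0.2699 = 0.8563.
Compose with the further object (u' = 0.450 in the fragment frame): u_3 = (0.450 + 0.856) / (1 + 0.450·0.856) = 1.3063/1.3853 = 0.9429.
So u = 0.9429 × 3.00 × 10^8 m/s.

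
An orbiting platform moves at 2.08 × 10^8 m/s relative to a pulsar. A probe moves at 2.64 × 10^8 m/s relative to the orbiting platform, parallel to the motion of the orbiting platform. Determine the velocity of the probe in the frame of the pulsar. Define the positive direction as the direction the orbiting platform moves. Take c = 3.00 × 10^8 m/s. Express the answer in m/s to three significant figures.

2.93 × 10^8 m/s

In units of c (dividing by 3.00 × 10^8 m/s): v = 0.693, u' = 0.880.
u = (u' + v)/(1 + u'v/c²):
u = (0.880 + 0.693) / (1 + 0.880·0.693) = 1.5733/1.6101 = 0.9771
Converting back: u = 0.9771 × 3.00 × 10^8 m/s.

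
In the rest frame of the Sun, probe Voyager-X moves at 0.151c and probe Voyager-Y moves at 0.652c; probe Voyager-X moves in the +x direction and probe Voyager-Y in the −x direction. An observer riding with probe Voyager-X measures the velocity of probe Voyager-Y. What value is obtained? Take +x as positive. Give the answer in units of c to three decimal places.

-0.731c

β_A = 0.151, β_B = -0.652.
Transform to A's frame with the inverse velocity-addition law: u' = (u − v)/(1 − uv/c²), taking u = β_B and v = β_A.
u' = (-0.652 − 0.151) / (1 − (0.151)(-0.652)) = -0.8030/1.0985 = -0.7310.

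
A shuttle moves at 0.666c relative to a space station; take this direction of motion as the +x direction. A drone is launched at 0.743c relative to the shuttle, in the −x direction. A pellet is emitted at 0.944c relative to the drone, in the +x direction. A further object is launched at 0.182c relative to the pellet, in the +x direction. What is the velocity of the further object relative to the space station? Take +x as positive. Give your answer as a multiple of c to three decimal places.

Apply u = (u' + v)/(1 + u'v/c²) successively, working outward toward the space station.
Start: velocity of the shuttle relative to the space station = 0.6660c.
Compose with the drone (u' = -0.743 in the shuttle frame): u_1 = (-0.743 + 0.666) / (1 + (-0.743)·0.666) = -0.0770/0.5052 = -0.1524.
Compose with the pellet (u' = 0.944 in the drone frame): u_2 = (0.944 + (-0.152)) / (1 + 0.944·(-0.152)) = 0.7916/0.8561 = 0.9246.
Compose with the further object (u' = 0.182 in the pellet frame): u_3 = (0.182 + 0.925) / (1 + 0.182·0.925) = 1.1066/1.1683 = 0.9472.

+0.947c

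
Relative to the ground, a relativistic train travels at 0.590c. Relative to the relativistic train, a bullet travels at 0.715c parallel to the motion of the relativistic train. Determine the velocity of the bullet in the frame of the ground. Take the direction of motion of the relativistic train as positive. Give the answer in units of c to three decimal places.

0.918c

With v = 0.590 and u' = 0.715 (in units of c),
u = (u' + v)/(1 + u'v/c²):
u = (0.715 + 0.590) / (1 + 0.715·0.590) = 1.3050/1.4219 = 0.9178
(Galilean addition would give +1.305c, exceeding c.)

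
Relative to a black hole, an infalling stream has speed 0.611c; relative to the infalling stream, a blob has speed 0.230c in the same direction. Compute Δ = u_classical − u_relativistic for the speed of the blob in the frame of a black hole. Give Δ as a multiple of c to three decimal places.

Δ = 0.104c

Galilean: u_cl = 0.230 + 0.611 = 0.8410.
Relativistic: u_rel = (0.230 + 0.611) / (1 + 0.230·0.611) = 0.8410/1.1405 = 0.7374.
Δ = 0.8410 − 0.7374 = 0.1036.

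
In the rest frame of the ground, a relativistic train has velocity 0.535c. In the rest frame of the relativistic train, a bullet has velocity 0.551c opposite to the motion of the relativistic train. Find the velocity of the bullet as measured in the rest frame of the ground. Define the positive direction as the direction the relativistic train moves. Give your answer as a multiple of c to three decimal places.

With v = 0.535 and u' = -0.551 (in units of c),
u = (u' + v)/(1 + u'v/c²):
u = (-0.551 + 0.535) / (1 + (-0.551)·0.535) = -0.0160/0.7052 = -0.0227

-0.023c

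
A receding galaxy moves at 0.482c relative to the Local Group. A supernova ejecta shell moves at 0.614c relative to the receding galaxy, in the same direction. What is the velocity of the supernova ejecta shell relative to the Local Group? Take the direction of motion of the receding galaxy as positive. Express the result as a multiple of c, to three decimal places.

0.846c

With v = 0.482 and u' = 0.614 (in units of c),
u = (u' + v)/(1 + u'v/c²):
u = (0.614 + 0.482) / (1 + 0.614·0.482) = 1.0960/1.2959 = 0.8457
(Galilean addition would give +1.096c, exceeding c.)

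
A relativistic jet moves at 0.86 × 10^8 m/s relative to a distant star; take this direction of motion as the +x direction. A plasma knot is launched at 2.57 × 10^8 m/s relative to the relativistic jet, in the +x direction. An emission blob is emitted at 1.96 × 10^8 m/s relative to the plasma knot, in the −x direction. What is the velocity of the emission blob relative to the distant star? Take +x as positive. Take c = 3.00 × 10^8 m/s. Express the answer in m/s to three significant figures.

Apply u = (u' + v)/(1 + u'v/c²) successively, working outward toward the distant star.
(Dividing each given speed by c = 3.00 × 10^8 m/s to work in units of c.)
Start: velocity of the relativistic jet relative to the distant star = 0.2867c.
Compose with the plasma knot (u' = 0.857 in the relativistic jet frame): u_1 = (0.857 + 0.287) / (1 + 0.857·0.287) = 1.1433/1.2456 = 0.9179.
Compose with the emission blob (u' = -0.653 in the plasma knot frame): u_2 = (-0.653 + 0.918) / (1 + (-0.653)·0.918) = 0.2646/0.4003 = 0.6610.
So u = 0.6610 × 3.00 × 10^8 m/s.

+1.98 × 10^8 m/s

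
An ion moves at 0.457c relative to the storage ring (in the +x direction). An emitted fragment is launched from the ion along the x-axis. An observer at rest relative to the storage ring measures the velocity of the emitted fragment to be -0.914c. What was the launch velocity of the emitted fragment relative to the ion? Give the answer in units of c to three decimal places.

-0.967c

Invert the composition law: u' = (u − v)/(1 − uv/c²).
u' = (-0.914 − 0.457) / (1 − (-0.914)(0.457)) = -1.3710/1.4177 = -0.9671.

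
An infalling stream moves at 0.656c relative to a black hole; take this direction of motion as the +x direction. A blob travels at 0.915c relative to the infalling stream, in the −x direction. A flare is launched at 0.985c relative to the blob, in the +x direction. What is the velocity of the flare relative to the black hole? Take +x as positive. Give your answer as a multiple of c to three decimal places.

Apply u = (u' + v)/(1 + u'v/c²) successively, working outward toward the black hole.
Start: velocity of the infalling stream relative to the black hole = 0.6560c.
Compose with the blob (u' = -0.915 in the infalling stream frame): u_1 = (-0.915 + 0.656) / (1 + (-0.915)·0.656) = -0.2590/0.3998 = -0.6479.
Compose with the flare (u' = 0.985 in the blob frame): u_2 = (0.985 + (-0.648)) / (1 + 0.985·(-0.648)) = 0.3371/0.3618 = 0.9317.

+0.932c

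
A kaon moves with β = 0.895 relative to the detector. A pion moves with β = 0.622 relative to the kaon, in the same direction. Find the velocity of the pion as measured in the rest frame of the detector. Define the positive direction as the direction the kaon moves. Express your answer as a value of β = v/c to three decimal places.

β = 0.975

With v = 0.895 and u' = 0.622 (in units of c),
u = (u' + v)/(1 + u'v/c²):
u = (0.622 + 0.895) / (1 + 0.622·0.895) = 1.5170/1.5567 = 0.9745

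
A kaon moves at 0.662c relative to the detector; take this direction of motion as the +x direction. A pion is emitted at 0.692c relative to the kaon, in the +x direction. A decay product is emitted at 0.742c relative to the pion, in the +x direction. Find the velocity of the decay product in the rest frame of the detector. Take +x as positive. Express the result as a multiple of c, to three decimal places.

Apply u = (u' + v)/(1 + u'v/c²) successively, working outward toward the detector.
Start: velocity of the kaon relative to the detector = 0.6620c.
Compose with the pion (u' = 0.692 in the kaon frame): u_1 = (0.692 + 0.662) / (1 + 0.692·0.662) = 1.3540/1.4581 = 0.9286.
Compose with the decay product (u' = 0.742 in the pion frame): u_2 = (0.742 + 0.929) / (1 + 0.742·0.929) = 1.6706/1.6890 = 0.9891.

0.989c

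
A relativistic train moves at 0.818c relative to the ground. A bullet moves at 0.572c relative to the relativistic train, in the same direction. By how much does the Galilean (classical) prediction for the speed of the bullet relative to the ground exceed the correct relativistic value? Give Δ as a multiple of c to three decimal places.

Galilean: u_cl = 0.572 + 0.818 = 1.3900.
Relativistic: u_rel = (0.572 + 0.818) / (1 + 0.572·0.818) = 1.3900/1.4679 = 0.9469.
Δ = 1.3900 − 0.9469 = 0.4431.
(The classical prediction exceeds c; the relativistic result does not.)

Δ = 0.443c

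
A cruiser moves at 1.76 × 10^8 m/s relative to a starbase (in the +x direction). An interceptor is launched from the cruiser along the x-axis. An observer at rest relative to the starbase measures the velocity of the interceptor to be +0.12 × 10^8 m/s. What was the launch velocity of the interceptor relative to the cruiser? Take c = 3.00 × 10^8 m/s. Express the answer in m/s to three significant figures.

v = 0.587c, u = 0.040c.
Invert the composition law: u' = (u − v)/(1 − uv/c²).
u' = (0.040 − 0.587) / (1 − (0.040)(0.587)) = -0.5467/0.9765 = -0.5598.
u' = -0.5598 × 3.00 × 10^8 m/s.

-1.68 × 10^8 m/s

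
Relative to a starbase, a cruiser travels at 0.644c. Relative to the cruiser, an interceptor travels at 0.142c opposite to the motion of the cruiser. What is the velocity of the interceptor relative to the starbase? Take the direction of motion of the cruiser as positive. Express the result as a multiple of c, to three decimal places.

+0.553c

With v = 0.644 and u' = -0.142 (in units of c),
u = (u' + v)/(1 + u'v/c²):
u = (-0.142 + 0.644) / (1 + (-0.142)·0.644) = 0.5020/0.9086 = 0.5525
(Galilean addition would give +0.502c.)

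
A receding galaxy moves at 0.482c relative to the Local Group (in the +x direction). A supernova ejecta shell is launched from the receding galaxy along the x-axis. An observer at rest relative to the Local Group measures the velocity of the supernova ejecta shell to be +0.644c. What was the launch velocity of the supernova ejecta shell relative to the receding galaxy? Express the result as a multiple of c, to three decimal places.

Invert the composition law: u' = (u − v)/(1 − uv/c²).
u' = (0.644 − 0.482) / (1 − (0.644)(0.482)) = 0.1620/0.6896 = 0.2349.

+0.235c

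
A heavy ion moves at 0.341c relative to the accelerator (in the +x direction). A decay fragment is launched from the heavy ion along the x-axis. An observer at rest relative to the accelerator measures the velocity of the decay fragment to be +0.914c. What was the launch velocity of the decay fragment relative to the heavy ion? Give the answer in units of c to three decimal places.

Invert the composition law: u' = (u − v)/(1 − uv/c²).
u' = (0.914 − 0.341) / (1 − (0.914)(0.341)) = 0.5730/0.6883 = 0.8325.

+0.832c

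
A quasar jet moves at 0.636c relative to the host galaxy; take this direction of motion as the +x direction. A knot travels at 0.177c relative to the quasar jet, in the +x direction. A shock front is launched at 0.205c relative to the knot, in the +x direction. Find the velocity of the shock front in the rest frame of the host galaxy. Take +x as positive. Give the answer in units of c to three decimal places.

Apply u = (u' + v)/(1 + u'v/c²) successively, working outward toward the host galaxy.
Start: velocity of the quasar jet relative to the host galaxy = 0.6360c.
Compose with the knot (u' = 0.177 in the quasar jet frame): u_1 = (0.177 + 0.636) / (1 + 0.177·0.636) = 0.8130/1.1126 = 0.7307.
Compose with the shock front (u' = 0.205 in the knot frame): u_2 = (0.205 + 0.731) / (1 + 0.205·0.731) = 0.9357/1.1498 = 0.8138.

0.814c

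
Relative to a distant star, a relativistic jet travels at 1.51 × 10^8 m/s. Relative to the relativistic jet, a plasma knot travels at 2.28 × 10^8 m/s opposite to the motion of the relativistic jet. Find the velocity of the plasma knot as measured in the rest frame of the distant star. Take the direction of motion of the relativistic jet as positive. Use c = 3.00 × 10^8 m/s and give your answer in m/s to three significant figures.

-1.25 × 10^8 m/s

In units of c (dividing by 3.00 × 10^8 m/s): v = 0.503, u' = -0.760.
u = (u' + v)/(1 + u'v/c²):
u = (-0.760 + 0.503) / (1 + (-0.760)·0.503) = -0.2567/0.6175 = -0.4157
Converting back: u = -0.4157 × 3.00 × 10^8 m/s.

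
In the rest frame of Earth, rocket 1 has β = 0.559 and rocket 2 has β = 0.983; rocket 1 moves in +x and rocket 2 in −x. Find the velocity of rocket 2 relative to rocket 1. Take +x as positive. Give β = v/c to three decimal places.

β_A = 0.559, β_B = -0.983.
Transform to A's frame with the inverse velocity-addition law: u' = (u − v)/(1 − uv/c²), taking u = β_B and v = β_A.
u' = (-0.983 − 0.559) / (1 − (0.559)(-0.983)) = -1.5420/1.5495 = -0.9952.

β = -0.995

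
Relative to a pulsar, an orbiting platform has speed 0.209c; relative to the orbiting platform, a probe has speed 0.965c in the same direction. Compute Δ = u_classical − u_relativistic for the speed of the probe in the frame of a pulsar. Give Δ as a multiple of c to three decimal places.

Δ = 0.197c

Galilean: u_cl = 0.965 + 0.209 = 1.1740.
Relativistic: u_rel = (0.965 + 0.209) / (1 + 0.965·0.209) = 1.1740/1.2017 = 0.9770.
Δ = 1.1740 − 0.9770 = 0.1970.
(The classical prediction exceeds c; the relativistic result does not.)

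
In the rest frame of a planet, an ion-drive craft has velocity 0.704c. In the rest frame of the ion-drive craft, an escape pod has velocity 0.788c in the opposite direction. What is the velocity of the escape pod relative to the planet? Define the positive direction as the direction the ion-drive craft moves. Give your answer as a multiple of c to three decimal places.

-0.189c

With v = 0.704 and u' = -0.788 (in units of c),
u = (u' + v)/(1 + u'v/c²):
u = (-0.788 + 0.704) / (1 + (-0.788)·0.704) = -0.0840/0.4452 = -0.1887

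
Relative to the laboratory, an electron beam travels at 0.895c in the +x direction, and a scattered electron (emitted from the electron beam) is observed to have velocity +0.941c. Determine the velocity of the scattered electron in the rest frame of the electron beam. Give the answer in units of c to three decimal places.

+0.291c

Invert the composition law: u' = (u − v)/(1 − uv/c²).
u' = (0.941 − 0.895) / (1 − (0.941)(0.895)) = 0.0460/0.1578 = 0.2915.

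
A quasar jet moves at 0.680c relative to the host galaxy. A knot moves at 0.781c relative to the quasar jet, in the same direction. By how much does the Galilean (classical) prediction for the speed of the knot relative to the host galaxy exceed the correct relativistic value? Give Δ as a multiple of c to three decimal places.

Galilean: u_cl = 0.781 + 0.680 = 1.4610.
Relativistic: u_rel = (0.781 + 0.680) / (1 + 0.781·0.680) = 1.4610/1.5311 = 0.9542.
Δ = 1.4610 − 0.9542 = 0.5068.
(The classical prediction exceeds c; the relativistic result does not.)

Δ = 0.507c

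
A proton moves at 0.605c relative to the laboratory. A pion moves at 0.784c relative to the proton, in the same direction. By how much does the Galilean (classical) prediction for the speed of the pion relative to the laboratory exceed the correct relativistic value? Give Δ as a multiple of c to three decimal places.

Δ = 0.447c

Galilean: u_cl = 0.784 + 0.605 = 1.3890.
Relativistic: u_rel = (0.784 + 0.605) / (1 + 0.784·0.605) = 1.3890/1.4743 = 0.9421.
Δ = 1.3890 − 0.9421 = 0.4469.
(The classical prediction exceeds c; the relativistic result does not.)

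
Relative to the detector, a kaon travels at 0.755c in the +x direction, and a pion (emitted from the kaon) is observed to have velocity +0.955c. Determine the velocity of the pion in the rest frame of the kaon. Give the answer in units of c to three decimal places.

+0.717c

Invert the composition law: u' = (u − v)/(1 − uv/c²).
u' = (0.955 − 0.755) / (1 − (0.955)(0.755)) = 0.2000/0.2790 = 0.7169.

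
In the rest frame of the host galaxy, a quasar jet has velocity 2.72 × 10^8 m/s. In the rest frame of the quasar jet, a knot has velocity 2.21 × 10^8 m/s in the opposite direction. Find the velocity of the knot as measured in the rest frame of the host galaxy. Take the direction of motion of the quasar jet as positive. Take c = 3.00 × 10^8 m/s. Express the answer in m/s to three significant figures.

In units of c (dividing by 3.00 × 10^8 m/s): v = 0.907, u' = -0.737.
u = (u' + v)/(1 + u'v/c²):
u = (-0.737 + 0.907) / (1 + (-0.737)·0.907) = 0.1700/0.3321 = 0.5119
(Galilean addition would give +0.170c.)
Converting back: u = 0.5119 × 3.00 × 10^8 m/s.

+1.54 × 10^8 m/s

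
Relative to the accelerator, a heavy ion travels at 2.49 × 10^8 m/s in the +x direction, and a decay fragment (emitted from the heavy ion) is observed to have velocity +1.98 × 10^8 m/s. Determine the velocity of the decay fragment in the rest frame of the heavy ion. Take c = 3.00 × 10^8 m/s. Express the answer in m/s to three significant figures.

v = 0.830c, u = 0.660c.
Invert the composition law: u' = (u − v)/(1 − uv/c²).
u' = (0.660 − 0.830) / (1 − (0.660)(0.830)) = -0.1700/0.4522 = -0.3759.
u' = -0.3759 × 3.00 × 10^8 m/s.

-1.13 × 10^8 m/s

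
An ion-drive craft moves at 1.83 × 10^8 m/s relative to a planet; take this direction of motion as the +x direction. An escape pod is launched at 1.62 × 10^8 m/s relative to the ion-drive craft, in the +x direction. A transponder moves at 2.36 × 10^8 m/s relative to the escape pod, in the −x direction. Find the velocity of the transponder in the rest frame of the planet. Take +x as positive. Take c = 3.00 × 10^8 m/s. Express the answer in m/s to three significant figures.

+7.36 × 10^7 m/s

Apply u = (u' + v)/(1 + u'v/c²) successively, working outward toward the planet.
(Dividing each given speed by c = 3.00 × 10^8 m/s to work in units of c.)
Start: velocity of the ion-drive craft relative to the planet = 0.6100c.
Compose with the escape pod (u' = 0.540 in the ion-drive craft frame): u_1 = (0.540 + 0.610) / (1 + 0.540·0.610) = 1.1500/1.3294 = 0.8651.
Compose with the transponder (u' = -0.787 in the escape pod frame): u_2 = (-0.787 + 0.865) / (1 + (-0.787)·0.865) = 0.0784/0.3195 = 0.2453.
So u = 0.2453 × 3.00 × 10^8 m/s.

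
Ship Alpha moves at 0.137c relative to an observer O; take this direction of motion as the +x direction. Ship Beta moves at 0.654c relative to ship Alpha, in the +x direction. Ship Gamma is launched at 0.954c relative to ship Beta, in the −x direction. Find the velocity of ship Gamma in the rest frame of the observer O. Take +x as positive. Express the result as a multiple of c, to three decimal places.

-0.742c

Apply u = (u' + v)/(1 + u'v/c²) successively, working outward toward the observer O.
Start: velocity of ship Alpha relative to the observer O = 0.1370c.
Compose with ship Beta (u' = 0.654 in ship Alpha frame): u_1 = (0.654 + 0.137) / (1 + 0.654·0.137) = 0.7910/1.0896 = 0.7260.
Compose with ship Gamma (u' = -0.954 in ship Beta frame): u_2 = (-0.954 + 0.726) / (1 + (-0.954)·0.726) = -0.2280/0.3074 = -0.7418.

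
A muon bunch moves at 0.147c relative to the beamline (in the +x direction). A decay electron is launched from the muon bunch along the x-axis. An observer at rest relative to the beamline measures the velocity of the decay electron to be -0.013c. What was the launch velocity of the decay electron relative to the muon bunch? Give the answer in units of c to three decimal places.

-0.160c

Invert the composition law: u' = (u − v)/(1 − uv/c²).
u' = (-0.013 − 0.147) / (1 − (-0.013)(0.147)) = -0.1600/1.0019 = -0.1597.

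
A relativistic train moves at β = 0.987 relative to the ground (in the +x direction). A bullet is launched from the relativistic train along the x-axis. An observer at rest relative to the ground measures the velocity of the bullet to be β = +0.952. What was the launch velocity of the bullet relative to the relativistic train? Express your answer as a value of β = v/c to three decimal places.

Invert the composition law: u' = (u − v)/(1 − uv/c²).
u' = (0.952 − 0.987) / (1 − (0.952)(0.987)) = -0.0350/0.0604 = -0.5797.

β = -0.580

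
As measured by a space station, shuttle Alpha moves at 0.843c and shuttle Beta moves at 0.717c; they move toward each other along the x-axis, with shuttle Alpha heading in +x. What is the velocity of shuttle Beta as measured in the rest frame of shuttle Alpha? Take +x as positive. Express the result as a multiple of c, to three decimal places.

β_A = 0.843, β_B = -0.717.
Transform to A's frame with the inverse velocity-addition law: u' = (u − v)/(1 − uv/c²), taking u = β_B and v = β_A.
u' = (-0.717 − 0.843) / (1 − (0.843)(-0.717)) = -1.5600/1.6044 = -0.9723.

-0.972c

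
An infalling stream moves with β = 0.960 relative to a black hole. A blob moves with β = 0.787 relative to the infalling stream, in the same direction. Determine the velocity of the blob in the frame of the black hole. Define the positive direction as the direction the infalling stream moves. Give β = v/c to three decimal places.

β = 0.995

With v = 0.960 and u' = 0.787 (in units of c),
u = (u' + v)/(1 + u'v/c²):
u = (0.787 + 0.960) / (1 + 0.787·0.960) = 1.7470/1.7555 = 0.9951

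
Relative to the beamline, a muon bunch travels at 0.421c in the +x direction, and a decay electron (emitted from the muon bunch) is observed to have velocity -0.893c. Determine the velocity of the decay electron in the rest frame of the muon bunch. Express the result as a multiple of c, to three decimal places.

-0.955c

Invert the composition law: u' = (u − v)/(1 − uv/c²).
u' = (-0.893 − 0.421) / (1 − (-0.893)(0.421)) = -1.3140/1.3760 = -0.9550.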